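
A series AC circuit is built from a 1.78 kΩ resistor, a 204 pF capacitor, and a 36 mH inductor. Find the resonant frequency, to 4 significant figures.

ω₀ = 1/√(LC) = 1/√(0.036 × 2.04e-10) = 369000 rad/s
f₀ = ω₀/(2π) = 58.73 kHz

58.73 kHz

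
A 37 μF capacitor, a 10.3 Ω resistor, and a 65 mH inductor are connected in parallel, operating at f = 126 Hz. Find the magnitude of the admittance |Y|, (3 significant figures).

ω = 2πf = 791.7 rad/s
X_L = ωL = 51.5 Ω
X_C = 1/(ωC) = 34.1 Ω
Parallel: admittances add. Y = 1/R + 1/(jωL) + jωC
Y = (0.0971 + j0.00986) S
|Y| = 0.0976 S → |Z| = 1/|Y| = 10.2 Ω, ∠Z = −∠Y = -5.80°

97.6 mS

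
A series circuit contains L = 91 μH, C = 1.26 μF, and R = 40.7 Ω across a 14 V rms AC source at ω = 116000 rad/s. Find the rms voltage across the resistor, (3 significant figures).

13.9 V

X_L = ωL = 10.6 Ω
X_C = 1/(ωC) = 6.84 Ω
Net reactance X = X_L − X_C = 3.71 Ω
Z = 40.7 + j3.71 Ω
|Z| = √(40.7² + 3.71²) = 40.9 Ω
I = V/|Z| = 343 mA
V_R = I·|Z_R| = 0.343 × 40.7 = 13.9 V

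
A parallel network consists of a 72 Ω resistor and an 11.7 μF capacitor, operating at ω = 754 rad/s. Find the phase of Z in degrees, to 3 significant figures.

X_C = 1/(ωC) = 113 Ω
Parallel: admittances add. Y = 1/R + jωC
Y = (0.0139 + j0.00882) S
|Y| = 0.0165 S → |Z| = 1/|Y| = 60.8 Ω, ∠Z = −∠Y = -32.4°

-32.4°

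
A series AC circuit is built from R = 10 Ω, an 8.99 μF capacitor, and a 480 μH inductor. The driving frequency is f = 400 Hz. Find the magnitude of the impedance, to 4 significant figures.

44.20 Ω

ω = 2πf = 2513 rad/s
X_L = ωL = 1.206 Ω
X_C = 1/(ωC) = 44.26 Ω
Net reactance X = X_L − X_C = -43.05 Ω
Z = 10.00 − j43.05 Ω
|Z| = √(10.00² + 43.05²) = 44.20 Ω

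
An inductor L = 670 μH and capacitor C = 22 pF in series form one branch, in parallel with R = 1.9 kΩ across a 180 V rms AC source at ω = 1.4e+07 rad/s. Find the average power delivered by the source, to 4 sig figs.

X_L = ωL = 9380 Ω
X_C = 1/(ωC) = 3247 Ω
Branch 1: Z₁ = R = 1900 Ω
Branch 2 (series LC): Z₂ = j(X_L − X_C) = j6133 Ω
Parallel: Z = Z₁Z₂/(Z₁+Z₂), |Z| = 1815 Ω, ∠Z = 17.21°
I = V/|Z| = 99.18 mA
P = VI cos φ = 180 × 0.09918 × cos(17.21°) = 17.05 W

17.05 W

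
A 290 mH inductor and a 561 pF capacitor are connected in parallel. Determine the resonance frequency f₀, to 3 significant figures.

12.5 kHz

ω₀ = 1/√(LC) = 1/√(0.29 × 5.61e-10) = 78400 rad/s
f₀ = ω₀/(2π) = 12.5 kHz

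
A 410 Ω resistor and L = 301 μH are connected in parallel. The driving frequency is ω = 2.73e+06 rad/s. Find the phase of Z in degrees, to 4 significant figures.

X_L = ωL = 821.7 Ω
Parallel: admittances add. Y = 1/R + 1/(jωL)
Y = (0.002439 − j0.001217) S
|Y| = 0.002726 S → |Z| = 1/|Y| = 366.9 Ω, ∠Z = −∠Y = 26.52°

26.52°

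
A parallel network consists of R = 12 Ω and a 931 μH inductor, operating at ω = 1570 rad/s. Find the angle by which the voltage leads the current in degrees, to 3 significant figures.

X_L = ωL = 1.46 Ω
Parallel: admittances add. Y = 1/R + 1/(jωL)
Y = (0.0833 − j0.684) S
|Y| = 0.689 S → |Z| = 1/|Y| = 1.45 Ω, ∠Z = −∠Y = 83.1°

83.1°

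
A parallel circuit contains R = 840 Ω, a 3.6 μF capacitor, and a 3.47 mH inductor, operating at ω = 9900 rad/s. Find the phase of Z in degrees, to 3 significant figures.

-79.7°

X_L = ωL = 34.4 Ω
X_C = 1/(ωC) = 28.1 Ω
Parallel: admittances add. Y = 1/R + 1/(jωL) + jωC
Y = (0.00119 + j0.00653) S
|Y| = 0.00664 S → |Z| = 1/|Y| = 151 Ω, ∠Z = −∠Y = -79.7°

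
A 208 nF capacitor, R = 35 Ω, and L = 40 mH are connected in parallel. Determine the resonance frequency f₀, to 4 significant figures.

1.745 kHz

ω₀ = 1/√(LC) = 1/√(0.04 × 2.08e-07) = 10960 rad/s
f₀ = ω₀/(2π) = 1.745 kHz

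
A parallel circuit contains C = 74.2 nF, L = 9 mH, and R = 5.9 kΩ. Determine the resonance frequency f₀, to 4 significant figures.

ω₀ = 1/√(LC) = 1/√(0.009 × 7.42e-08) = 38700 rad/s
f₀ = ω₀/(2π) = 6.159 kHz

6.159 kHz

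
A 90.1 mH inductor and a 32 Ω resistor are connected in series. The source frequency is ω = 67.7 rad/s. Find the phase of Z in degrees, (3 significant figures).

X_L = ωL = 6.10 Ω
Z = 32.0 + j6.10 Ω
|Z| = √(32.0² + 6.10²) = 32.6 Ω
∠Z = arctan(6.10/32.0) = 10.8°

10.8°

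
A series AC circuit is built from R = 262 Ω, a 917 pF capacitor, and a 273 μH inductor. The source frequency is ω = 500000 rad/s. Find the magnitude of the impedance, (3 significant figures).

X_L = ωL = 136 Ω
X_C = 1/(ωC) = 2180 Ω
Net reactance X = X_L − X_C = -2040 Ω
Z = 262 − j2040 Ω
|Z| = √(262² + 2040²) = 2060 Ω

2060 Ω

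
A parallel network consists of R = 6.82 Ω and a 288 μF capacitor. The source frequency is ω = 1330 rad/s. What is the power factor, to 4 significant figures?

0.3575

X_C = 1/(ωC) = 2.611 Ω
Parallel: admittances add. Y = 1/R + jωC
Y = (0.1466 + j0.3830) S
|Y| = 0.4101 S → |Z| = 1/|Y| = 2.438 Ω, ∠Z = −∠Y = -69.05°
cos φ = cos(-69.05°) = 0.3575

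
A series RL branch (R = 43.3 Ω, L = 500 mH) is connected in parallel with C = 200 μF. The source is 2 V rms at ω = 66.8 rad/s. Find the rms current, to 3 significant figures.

X_L = ωL = 33.4 Ω
X_C = 1/(ωC) = 74.9 Ω
Branch 1 (R+jX_L): Z₁ = 43.3 + j33.4 Ω, |Z₁| = 54.7 Ω
Branch 2 (−jX_C): Z₂ = −j74.9 Ω
Parallel: Z = Z₁Z₂/(Z₁+Z₂), |Z| = 68.3 Ω, ∠Z = -8.61°
I = V/|Z| = 2/68.3 = 29.3 mA

29.3 mA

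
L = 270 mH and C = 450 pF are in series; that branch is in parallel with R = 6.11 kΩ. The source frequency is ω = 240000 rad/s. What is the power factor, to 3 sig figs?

X_L = ωL = 64800 Ω
X_C = 1/(ωC) = 9260 Ω
Branch 1: Z₁ = R = 6110 Ω
Branch 2 (series LC): Z₂ = j(X_L − X_C) = j55500 Ω
Parallel: Z = Z₁Z₂/(Z₁+Z₂), |Z| = 6070 Ω, ∠Z = 6.28°
cos φ = cos(6.28°) = 0.994

0.994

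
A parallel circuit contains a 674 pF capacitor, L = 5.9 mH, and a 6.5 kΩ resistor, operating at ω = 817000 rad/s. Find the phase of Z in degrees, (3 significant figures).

-65.9°

X_L = ωL = 4820 Ω
X_C = 1/(ωC) = 1820 Ω
Parallel: admittances add. Y = 1/R + 1/(jωL) + jωC
Y = (0.000154 + j0.000343) S
|Y| = 0.000376 S → |Z| = 1/|Y| = 2660 Ω, ∠Z = −∠Y = -65.9°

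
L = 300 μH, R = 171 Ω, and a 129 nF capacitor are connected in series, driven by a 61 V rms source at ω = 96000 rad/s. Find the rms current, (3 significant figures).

341 mA

X_L = ωL = 28.8 Ω
X_C = 1/(ωC) = 80.7 Ω
Net reactance X = X_L − X_C = -51.9 Ω
Z = 171 − j51.9 Ω
|Z| = √(171² + 51.9²) = 179 Ω
I = V/|Z| = 61/179 = 341 mA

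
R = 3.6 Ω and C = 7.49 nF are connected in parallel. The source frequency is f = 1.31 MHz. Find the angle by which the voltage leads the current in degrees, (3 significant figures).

ω = 2πf = 8.231e+06 rad/s
X_C = 1/(ωC) = 16.2 Ω
Parallel: admittances add. Y = 1/R + jωC
Y = (0.278 + j0.0616) S
|Y| = 0.285 S → |Z| = 1/|Y| = 3.51 Ω, ∠Z = −∠Y = -12.5°

-12.5°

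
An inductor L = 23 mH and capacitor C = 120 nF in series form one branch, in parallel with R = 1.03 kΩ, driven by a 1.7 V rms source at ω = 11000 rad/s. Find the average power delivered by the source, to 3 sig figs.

X_L = ωL = 253 Ω
X_C = 1/(ωC) = 758 Ω
Branch 1: Z₁ = R = 1030 Ω
Branch 2 (series LC): Z₂ = j(X_L − X_C) = −j505 Ω
Parallel: Z = Z₁Z₂/(Z₁+Z₂), |Z| = 453 Ω, ∠Z = -63.9°
I = V/|Z| = 3.75 mA
P = VI cos φ = 1.7 × 0.00375 × cos(-63.9°) = 2.81 mW

2.81 mW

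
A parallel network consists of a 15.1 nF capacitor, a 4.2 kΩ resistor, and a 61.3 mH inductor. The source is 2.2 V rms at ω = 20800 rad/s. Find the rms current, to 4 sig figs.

X_L = ωL = 1275 Ω
X_C = 1/(ωC) = 3184 Ω
Parallel: admittances add. Y = 1/R + 1/(jωL) + jωC
Y = (0.0002381 − j0.0004702) S
|Y| = 0.0005271 S → |Z| = 1/|Y| = 1897 Ω, ∠Z = −∠Y = 63.14°
I = V/|Z| = 2.2/1897 = 1.160 mA

1.160 mA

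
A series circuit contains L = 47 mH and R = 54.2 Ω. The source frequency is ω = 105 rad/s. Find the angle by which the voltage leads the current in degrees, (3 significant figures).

5.20°

X_L = ωL = 4.93 Ω
Z = 54.2 + j4.93 Ω
|Z| = √(54.2² + 4.93²) = 54.4 Ω
∠Z = arctan(4.93/54.2) = 5.20°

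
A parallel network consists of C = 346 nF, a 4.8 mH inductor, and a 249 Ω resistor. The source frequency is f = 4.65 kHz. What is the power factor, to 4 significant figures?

0.8032

ω = 2πf = 29220 rad/s
X_L = ωL = 140.2 Ω
X_C = 1/(ωC) = 98.92 Ω
Parallel: admittances add. Y = 1/R + 1/(jωL) + jωC
Y = (0.004016 + j0.002978) S
|Y| = 0.005000 S → |Z| = 1/|Y| = 200.0 Ω, ∠Z = −∠Y = -36.56°
cos φ = cos(-36.56°) = 0.8032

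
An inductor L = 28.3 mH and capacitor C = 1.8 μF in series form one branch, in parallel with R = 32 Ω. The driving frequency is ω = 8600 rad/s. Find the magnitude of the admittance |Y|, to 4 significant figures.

X_L = ωL = 243.4 Ω
X_C = 1/(ωC) = 64.60 Ω
Branch 1: Z₁ = R = 32.00 Ω
Branch 2 (series LC): Z₂ = j(X_L − X_C) = j178.8 Ω
Parallel: Z = Z₁Z₂/(Z₁+Z₂), |Z| = 31.50 Ω, ∠Z = 10.15°
|Y| = 1/|Z| = 31.75 mS

31.75 mS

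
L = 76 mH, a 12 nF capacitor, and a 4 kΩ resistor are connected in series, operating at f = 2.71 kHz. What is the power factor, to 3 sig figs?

ω = 2πf = 17030 rad/s
X_L = ωL = 1290 Ω
X_C = 1/(ωC) = 4890 Ω
Net reactance X = X_L − X_C = -3600 Ω
Z = 4000 − j3600 Ω
|Z| = √(4000² + 3600²) = 5380 Ω
∠Z = arctan(-3600/4000) = -42.0°
cos φ = cos(-42.0°) = 0.743

0.743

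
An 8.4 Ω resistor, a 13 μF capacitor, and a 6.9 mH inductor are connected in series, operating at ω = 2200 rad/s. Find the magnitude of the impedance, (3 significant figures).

X_L = ωL = 15.2 Ω
X_C = 1/(ωC) = 35.0 Ω
Net reactance X = X_L − X_C = -19.8 Ω
Z = 8.40 − j19.8 Ω
|Z| = √(8.40² + 19.8²) = 21.5 Ω

21.5 Ω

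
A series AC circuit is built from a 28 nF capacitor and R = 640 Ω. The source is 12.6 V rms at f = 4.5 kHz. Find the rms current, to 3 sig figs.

ω = 2πf = 28270 rad/s
X_C = 1/(ωC) = 1260 Ω
Z = 640 − j1260 Ω
|Z| = √(640² + 1260²) = 1420 Ω
I = V/|Z| = 12.6/1420 = 8.90 mA

8.90 mA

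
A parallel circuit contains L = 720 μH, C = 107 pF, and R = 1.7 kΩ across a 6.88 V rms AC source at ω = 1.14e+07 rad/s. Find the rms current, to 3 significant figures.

8.57 mA

X_L = ωL = 8210 Ω
X_C = 1/(ωC) = 820 Ω
Parallel: admittances add. Y = 1/R + 1/(jωL) + jωC
Y = (0.000588 + j0.00110) S
|Y| = 0.00125 S → |Z| = 1/|Y| = 803 Ω, ∠Z = −∠Y = -61.8°
I = V/|Z| = 6.88/803 = 8.57 mA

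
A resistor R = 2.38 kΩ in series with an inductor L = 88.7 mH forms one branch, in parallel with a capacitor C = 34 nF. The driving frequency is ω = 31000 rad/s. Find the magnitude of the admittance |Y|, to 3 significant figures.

X_L = ωL = 2750 Ω
X_C = 1/(ωC) = 949 Ω
Branch 1 (R+jX_L): Z₁ = 2380 + j2750 Ω, |Z₁| = 3640 Ω
Branch 2 (−jX_C): Z₂ = −j949 Ω
Parallel: Z = Z₁Z₂/(Z₁+Z₂), |Z| = 1160 Ω, ∠Z = -78.0°
|Y| = 1/|Z| = 865 μS

865 μS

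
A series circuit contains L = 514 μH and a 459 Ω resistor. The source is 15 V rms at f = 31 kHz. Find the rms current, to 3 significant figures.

31.9 mA

ω = 2πf = 194800 rad/s
X_L = ωL = 100 Ω
Z = 459 + j100 Ω
|Z| = √(459² + 100²) = 470 Ω
I = V/|Z| = 15/470 = 31.9 mA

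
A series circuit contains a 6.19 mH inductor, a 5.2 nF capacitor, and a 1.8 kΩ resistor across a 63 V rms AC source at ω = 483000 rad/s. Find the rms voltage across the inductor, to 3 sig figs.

X_L = ωL = 2990 Ω
X_C = 1/(ωC) = 398 Ω
Net reactance X = X_L − X_C = 2590 Ω
Z = 1800 + j2590 Ω
|Z| = √(1800² + 2590²) = 3160 Ω
I = V/|Z| = 20.0 mA
V_L = I·|Z_L| = 0.0200 × 2990 = 59.7 V

59.7 V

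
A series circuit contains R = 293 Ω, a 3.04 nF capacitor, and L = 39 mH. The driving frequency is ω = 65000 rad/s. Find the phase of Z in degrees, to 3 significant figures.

X_L = ωL = 2540 Ω
X_C = 1/(ωC) = 5060 Ω
Net reactance X = X_L − X_C = -2530 Ω
Z = 293 − j2530 Ω
|Z| = √(293² + 2530²) = 2540 Ω
∠Z = arctan(-2530/293) = -83.4°

-83.4°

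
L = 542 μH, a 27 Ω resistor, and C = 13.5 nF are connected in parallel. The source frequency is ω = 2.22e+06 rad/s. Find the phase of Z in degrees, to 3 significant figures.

X_L = ωL = 1200 Ω
X_C = 1/(ωC) = 33.4 Ω
Parallel: admittances add. Y = 1/R + 1/(jωL) + jωC
Y = (0.0370 + j0.0291) S
|Y| = 0.0471 S → |Z| = 1/|Y| = 21.2 Ω, ∠Z = −∠Y = -38.2°

-38.2°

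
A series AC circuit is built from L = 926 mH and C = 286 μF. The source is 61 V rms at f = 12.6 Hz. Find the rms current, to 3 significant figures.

2.09 A

ω = 2πf = 79.17 rad/s
X_L = ωL = 73.3 Ω
X_C = 1/(ωC) = 44.2 Ω
Net reactance X = X_L − X_C = 29.1 Ω
Z = j29.1 Ω
|Z| = √(0² + 29.1²) = 29.1 Ω
I = V/|Z| = 61/29.1 = 2.09 A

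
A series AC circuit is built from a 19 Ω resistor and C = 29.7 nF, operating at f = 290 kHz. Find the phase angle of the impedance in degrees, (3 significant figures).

-44.2°

ω = 2πf = 1.822e+06 rad/s
X_C = 1/(ωC) = 18.5 Ω
Z = 19.0 − j18.5 Ω
|Z| = √(19.0² + 18.5²) = 26.5 Ω
∠Z = arctan(-18.5/19.0) = -44.2°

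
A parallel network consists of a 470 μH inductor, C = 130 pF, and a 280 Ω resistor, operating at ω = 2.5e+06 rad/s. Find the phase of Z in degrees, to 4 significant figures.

8.379°

X_L = ωL = 1175 Ω
X_C = 1/(ωC) = 3077 Ω
Parallel: admittances add. Y = 1/R + 1/(jωL) + jωC
Y = (0.003571 − j0.0005261) S
|Y| = 0.003610 S → |Z| = 1/|Y| = 277.0 Ω, ∠Z = −∠Y = 8.379°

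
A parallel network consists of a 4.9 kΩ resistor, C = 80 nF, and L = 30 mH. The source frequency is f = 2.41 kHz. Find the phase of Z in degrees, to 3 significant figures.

78.4°

ω = 2πf = 15140 rad/s
X_L = ωL = 454 Ω
X_C = 1/(ωC) = 825 Ω
Parallel: admittances add. Y = 1/R + 1/(jωL) + jωC
Y = (0.000204 − j0.000990) S
|Y| = 0.00101 S → |Z| = 1/|Y| = 989 Ω, ∠Z = −∠Y = 78.4°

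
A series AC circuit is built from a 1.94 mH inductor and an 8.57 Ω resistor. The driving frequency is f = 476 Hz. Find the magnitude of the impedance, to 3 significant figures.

10.3 Ω

ω = 2πf = 2991 rad/s
X_L = ωL = 5.80 Ω
Z = 8.57 + j5.80 Ω
|Z| = √(8.57² + 5.80²) = 10.3 Ω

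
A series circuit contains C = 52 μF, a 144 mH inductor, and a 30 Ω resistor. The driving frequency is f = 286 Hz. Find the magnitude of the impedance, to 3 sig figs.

ω = 2πf = 1797 rad/s
X_L = ωL = 259 Ω
X_C = 1/(ωC) = 10.7 Ω
Net reactance X = X_L − X_C = 248 Ω
Z = 30.0 + j248 Ω
|Z| = √(30.0² + 248²) = 250 Ω

250 Ω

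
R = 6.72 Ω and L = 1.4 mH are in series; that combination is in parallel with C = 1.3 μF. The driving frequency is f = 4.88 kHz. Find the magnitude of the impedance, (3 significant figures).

57.2 Ω

ω = 2πf = 30660 rad/s
X_L = ωL = 42.9 Ω
X_C = 1/(ωC) = 25.1 Ω
Branch 1 (R+jX_L): Z₁ = 6.72 + j42.9 Ω, |Z₁| = 43.4 Ω
Branch 2 (−jX_C): Z₂ = −j25.1 Ω
Parallel: Z = Z₁Z₂/(Z₁+Z₂), |Z| = 57.2 Ω, ∠Z = -78.3°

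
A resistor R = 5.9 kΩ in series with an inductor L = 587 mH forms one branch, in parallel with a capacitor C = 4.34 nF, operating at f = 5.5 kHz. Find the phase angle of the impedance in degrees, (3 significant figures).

-82.8°

ω = 2πf = 34560 rad/s
X_L = ωL = 20300 Ω
X_C = 1/(ωC) = 6670 Ω
Branch 1 (R+jX_L): Z₁ = 5900 + j20300 Ω, |Z₁| = 21100 Ω
Branch 2 (−jX_C): Z₂ = −j6670 Ω
Parallel: Z = Z₁Z₂/(Z₁+Z₂), |Z| = 9490 Ω, ∠Z = -82.8°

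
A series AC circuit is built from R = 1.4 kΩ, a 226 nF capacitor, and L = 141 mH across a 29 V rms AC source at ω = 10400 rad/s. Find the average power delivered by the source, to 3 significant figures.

X_L = ωL = 1470 Ω
X_C = 1/(ωC) = 425 Ω
Net reactance X = X_L − X_C = 1040 Ω
Z = 1400 + j1040 Ω
|Z| = √(1400² + 1040²) = 1740 Ω
∠Z = arctan(1040/1400) = 36.6°
I = V/|Z| = 16.6 mA
P = VI cos φ = 29 × 0.0166 × cos(36.6°) = 387 mW

387 mW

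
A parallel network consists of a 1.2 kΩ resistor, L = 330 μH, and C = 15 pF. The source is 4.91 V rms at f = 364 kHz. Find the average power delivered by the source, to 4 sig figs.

ω = 2πf = 2.287e+06 rad/s
X_L = ωL = 754.7 Ω
X_C = 1/(ωC) = 29150 Ω
Parallel: admittances add. Y = 1/R + 1/(jωL) + jωC
Y = (0.0008333 − j0.001291) S
|Y| = 0.001536 S → |Z| = 1/|Y| = 650.9 Ω, ∠Z = −∠Y = 57.15°
I = V/|Z| = 7.543 mA
P = VI cos φ = 4.91 × 0.007543 × cos(57.15°) = 20.09 mW

20.09 mW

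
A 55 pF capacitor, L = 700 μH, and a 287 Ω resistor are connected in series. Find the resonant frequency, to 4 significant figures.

811.1 kHz

ω₀ = 1/√(LC) = 1/√(0.0007 × 5.5e-11) = 5.096e+06 rad/s
f₀ = ω₀/(2π) = 811.1 kHz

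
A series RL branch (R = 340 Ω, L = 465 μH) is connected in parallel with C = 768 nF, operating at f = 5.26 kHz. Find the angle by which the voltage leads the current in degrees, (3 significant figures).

ω = 2πf = 33050 rad/s
X_L = ωL = 15.4 Ω
X_C = 1/(ωC) = 39.4 Ω
Branch 1 (R+jX_L): Z₁ = 340 + j15.4 Ω, |Z₁| = 340 Ω
Branch 2 (−jX_C): Z₂ = −j39.4 Ω
Parallel: Z = Z₁Z₂/(Z₁+Z₂), |Z| = 39.3 Ω, ∠Z = -83.4°

-83.4°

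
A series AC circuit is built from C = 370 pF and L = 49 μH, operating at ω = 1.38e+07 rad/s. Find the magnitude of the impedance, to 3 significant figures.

480 Ω

X_L = ωL = 676 Ω
X_C = 1/(ωC) = 196 Ω
Net reactance X = X_L − X_C = 480 Ω
Z = j480 Ω
|Z| = √(0² + 480²) = 480 Ω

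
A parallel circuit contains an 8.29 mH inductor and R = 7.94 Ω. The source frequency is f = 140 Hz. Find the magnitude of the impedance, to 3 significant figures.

5.37 Ω

ω = 2πf = 879.6 rad/s
X_L = ωL = 7.29 Ω
Parallel: admittances add. Y = 1/R + 1/(jωL)
Y = (0.126 − j0.137) S
|Y| = 0.186 S → |Z| = 1/|Y| = 5.37 Ω, ∠Z = −∠Y = 47.4°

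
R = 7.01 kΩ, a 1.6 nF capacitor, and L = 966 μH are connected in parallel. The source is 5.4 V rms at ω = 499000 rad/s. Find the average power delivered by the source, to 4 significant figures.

4.160 mW

X_L = ωL = 482.0 Ω
X_C = 1/(ωC) = 1253 Ω
Parallel: admittances add. Y = 1/R + 1/(jωL) + jωC
Y = (0.0001427 − j0.001276) S
|Y| = 0.001284 S → |Z| = 1/|Y| = 778.8 Ω, ∠Z = −∠Y = 83.62°
I = V/|Z| = 6.934 mA
P = VI cos φ = 5.4 × 0.006934 × cos(83.62°) = 4.160 mW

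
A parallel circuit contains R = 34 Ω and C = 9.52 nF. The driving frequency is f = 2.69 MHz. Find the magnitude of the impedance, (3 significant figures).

ω = 2πf = 1.69e+07 rad/s
X_C = 1/(ωC) = 6.21 Ω
Parallel: admittances add. Y = 1/R + jωC
Y = (0.0294 + j0.161) S
|Y| = 0.164 S → |Z| = 1/|Y| = 6.11 Ω, ∠Z = −∠Y = -79.6°

6.11 Ω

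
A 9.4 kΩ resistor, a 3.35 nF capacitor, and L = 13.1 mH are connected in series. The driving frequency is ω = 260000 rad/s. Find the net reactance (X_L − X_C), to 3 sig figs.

X_L = ωL = 3410 Ω
X_C = 1/(ωC) = 1150 Ω
X = 3410 − 1150 = 2260 Ω

2260 Ω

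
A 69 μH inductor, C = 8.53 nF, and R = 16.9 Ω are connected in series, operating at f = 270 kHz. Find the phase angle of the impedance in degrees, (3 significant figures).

ω = 2πf = 1.696e+06 rad/s
X_L = ωL = 117 Ω
X_C = 1/(ωC) = 69.1 Ω
Net reactance X = X_L − X_C = 48.0 Ω
Z = 16.9 + j48.0 Ω
|Z| = √(16.9² + 48.0²) = 50.8 Ω
∠Z = arctan(48.0/16.9) = 70.6°

70.6°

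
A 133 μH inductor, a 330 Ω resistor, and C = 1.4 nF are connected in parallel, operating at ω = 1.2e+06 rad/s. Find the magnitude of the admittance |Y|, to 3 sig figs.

X_L = ωL = 160 Ω
X_C = 1/(ωC) = 595 Ω
Parallel: admittances add. Y = 1/R + 1/(jωL) + jωC
Y = (0.00303 − j0.00459) S
|Y| = 0.00550 S → |Z| = 1/|Y| = 182 Ω, ∠Z = −∠Y = 56.5°

5.50 mS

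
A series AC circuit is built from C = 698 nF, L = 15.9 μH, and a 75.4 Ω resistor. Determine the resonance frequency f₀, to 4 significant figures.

ω₀ = 1/√(LC) = 1/√(1.59e-05 × 6.98e-07) = 300200 rad/s
f₀ = ω₀/(2π) = 47.77 kHz

47.77 kHz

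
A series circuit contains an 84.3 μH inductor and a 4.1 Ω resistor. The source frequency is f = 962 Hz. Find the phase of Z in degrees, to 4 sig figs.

7.084°

ω = 2πf = 6044 rad/s
X_L = ωL = 0.5095 Ω
Z = 4.100 + j0.5095 Ω
|Z| = √(4.100² + 0.5095²) = 4.132 Ω
∠Z = arctan(0.5095/4.100) = 7.084°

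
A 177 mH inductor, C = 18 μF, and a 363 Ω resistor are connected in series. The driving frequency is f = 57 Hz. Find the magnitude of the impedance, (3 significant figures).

ω = 2πf = 358.1 rad/s
X_L = ωL = 63.4 Ω
X_C = 1/(ωC) = 155 Ω
Net reactance X = X_L − X_C = -91.7 Ω
Z = 363 − j91.7 Ω
|Z| = √(363² + 91.7²) = 374 Ω

374 Ω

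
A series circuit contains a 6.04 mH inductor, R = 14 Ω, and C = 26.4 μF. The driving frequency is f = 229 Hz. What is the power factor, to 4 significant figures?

ω = 2πf = 1439 rad/s
X_L = ωL = 8.691 Ω
X_C = 1/(ωC) = 26.33 Ω
Net reactance X = X_L − X_C = -17.64 Ω
Z = 14.00 − j17.64 Ω
|Z| = √(14.00² + 17.64²) = 22.52 Ω
∠Z = arctan(-17.64/14.00) = -51.55°
cos φ = cos(-51.55°) = 0.6218

0.6218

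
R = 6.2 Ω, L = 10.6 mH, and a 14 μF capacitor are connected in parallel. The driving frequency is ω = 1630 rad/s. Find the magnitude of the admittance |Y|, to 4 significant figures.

165.1 mS

X_L = ωL = 17.28 Ω
X_C = 1/(ωC) = 43.82 Ω
Parallel: admittances add. Y = 1/R + 1/(jωL) + jωC
Y = (0.1613 − j0.03506) S
|Y| = 0.1651 S → |Z| = 1/|Y| = 6.059 Ω, ∠Z = −∠Y = 12.26°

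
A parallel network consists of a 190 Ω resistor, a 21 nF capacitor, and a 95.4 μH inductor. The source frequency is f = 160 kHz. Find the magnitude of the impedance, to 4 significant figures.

83.96 Ω

ω = 2πf = 1.005e+06 rad/s
X_L = ωL = 95.91 Ω
X_C = 1/(ωC) = 47.37 Ω
Parallel: admittances add. Y = 1/R + 1/(jωL) + jωC
Y = (0.005263 + j0.01068) S
|Y| = 0.01191 S → |Z| = 1/|Y| = 83.96 Ω, ∠Z = −∠Y = -63.78°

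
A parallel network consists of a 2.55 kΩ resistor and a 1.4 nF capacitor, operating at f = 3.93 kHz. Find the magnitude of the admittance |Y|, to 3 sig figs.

ω = 2πf = 24690 rad/s
X_C = 1/(ωC) = 28900 Ω
Parallel: admittances add. Y = 1/R + jωC
Y = (0.000392 + j3.46e-05) S
|Y| = 0.000394 S → |Z| = 1/|Y| = 2540 Ω, ∠Z = −∠Y = -5.04°

394 μS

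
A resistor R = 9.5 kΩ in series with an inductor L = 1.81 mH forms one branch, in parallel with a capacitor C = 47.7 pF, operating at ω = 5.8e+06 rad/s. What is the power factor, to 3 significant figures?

X_L = ωL = 10500 Ω
X_C = 1/(ωC) = 3610 Ω
Branch 1 (R+jX_L): Z₁ = 9500 + j10500 Ω, |Z₁| = 14200 Ω
Branch 2 (−jX_C): Z₂ = −j3610 Ω
Parallel: Z = Z₁Z₂/(Z₁+Z₂), |Z| = 4360 Ω, ∠Z = -78.1°
cos φ = cos(-78.1°) = 0.207

0.207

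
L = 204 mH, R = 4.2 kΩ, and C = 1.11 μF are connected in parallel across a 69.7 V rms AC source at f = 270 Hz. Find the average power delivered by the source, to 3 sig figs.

1.16 W

ω = 2πf = 1696 rad/s
X_L = ωL = 346 Ω
X_C = 1/(ωC) = 531 Ω
Parallel: admittances add. Y = 1/R + 1/(jωL) + jωC
Y = (0.000238 − j0.00101) S
|Y| = 0.00103 S → |Z| = 1/|Y| = 967 Ω, ∠Z = −∠Y = 76.7°
I = V/|Z| = 72.1 mA
P = VI cos φ = 69.7 × 0.0721 × cos(76.7°) = 1.16 W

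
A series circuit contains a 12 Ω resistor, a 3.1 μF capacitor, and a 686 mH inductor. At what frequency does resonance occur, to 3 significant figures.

109 Hz

ω₀ = 1/√(LC) = 1/√(0.686 × 3.1e-06) = 685.7 rad/s
f₀ = ω₀/(2π) = 109 Hz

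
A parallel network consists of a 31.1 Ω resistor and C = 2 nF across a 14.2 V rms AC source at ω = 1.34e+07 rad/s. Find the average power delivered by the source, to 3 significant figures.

6.48 W

X_C = 1/(ωC) = 37.3 Ω
Parallel: admittances add. Y = 1/R + jωC
Y = (0.0322 + j0.0268) S
|Y| = 0.0419 S → |Z| = 1/|Y| = 23.9 Ω, ∠Z = −∠Y = -39.8°
I = V/|Z| = 594 mA
P = VI cos φ = 14.2 × 0.594 × cos(-39.8°) = 6.48 W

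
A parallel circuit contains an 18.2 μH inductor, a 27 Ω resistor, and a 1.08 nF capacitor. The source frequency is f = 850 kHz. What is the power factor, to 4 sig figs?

0.9926

ω = 2πf = 5.341e+06 rad/s
X_L = ωL = 97.20 Ω
X_C = 1/(ωC) = 173.4 Ω
Parallel: admittances add. Y = 1/R + 1/(jωL) + jωC
Y = (0.03704 − j0.004520) S
|Y| = 0.03731 S → |Z| = 1/|Y| = 26.80 Ω, ∠Z = −∠Y = 6.958°
cos φ = cos(6.958°) = 0.9926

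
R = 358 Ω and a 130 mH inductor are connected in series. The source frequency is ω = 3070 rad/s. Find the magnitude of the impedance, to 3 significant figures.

X_L = ωL = 399 Ω
Z = 358 + j399 Ω
|Z| = √(358² + 399²) = 536 Ω

536 Ω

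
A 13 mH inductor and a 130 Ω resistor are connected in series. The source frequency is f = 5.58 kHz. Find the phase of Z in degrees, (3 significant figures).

74.1°

ω = 2πf = 35060 rad/s
X_L = ωL = 456 Ω
Z = 130 + j456 Ω
|Z| = √(130² + 456²) = 474 Ω
∠Z = arctan(456/130) = 74.1°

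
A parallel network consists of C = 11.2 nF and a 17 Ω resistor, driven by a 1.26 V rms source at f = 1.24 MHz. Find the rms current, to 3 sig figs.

133 mA

ω = 2πf = 7.791e+06 rad/s
X_C = 1/(ωC) = 11.5 Ω
Parallel: admittances add. Y = 1/R + jωC
Y = (0.0588 + j0.0873) S
|Y| = 0.105 S → |Z| = 1/|Y| = 9.50 Ω, ∠Z = −∠Y = -56.0°
I = V/|Z| = 1.26/9.50 = 133 mA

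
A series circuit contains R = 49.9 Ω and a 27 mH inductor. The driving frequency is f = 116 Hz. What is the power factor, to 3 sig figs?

ω = 2πf = 728.8 rad/s
X_L = ωL = 19.7 Ω
Z = 49.9 + j19.7 Ω
|Z| = √(49.9² + 19.7²) = 53.6 Ω
∠Z = arctan(19.7/49.9) = 21.5°
cos φ = cos(21.5°) = 0.930

0.930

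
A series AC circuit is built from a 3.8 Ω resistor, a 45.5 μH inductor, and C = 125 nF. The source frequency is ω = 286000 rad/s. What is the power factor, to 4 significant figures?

0.2462

X_L = ωL = 13.01 Ω
X_C = 1/(ωC) = 27.97 Ω
Net reactance X = X_L − X_C = -14.96 Ω
Z = 3.800 − j14.96 Ω
|Z| = √(3.800² + 14.96²) = 15.43 Ω
∠Z = arctan(-14.96/3.800) = -75.75°
cos φ = cos(-75.75°) = 0.2462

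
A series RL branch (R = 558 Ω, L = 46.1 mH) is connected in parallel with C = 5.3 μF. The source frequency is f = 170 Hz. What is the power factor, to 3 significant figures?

0.307

ω = 2πf = 1068 rad/s
X_L = ωL = 49.2 Ω
X_C = 1/(ωC) = 177 Ω
Branch 1 (R+jX_L): Z₁ = 558 + j49.2 Ω, |Z₁| = 560 Ω
Branch 2 (−jX_C): Z₂ = −j177 Ω
Parallel: Z = Z₁Z₂/(Z₁+Z₂), |Z| = 173 Ω, ∠Z = -72.1°
cos φ = cos(-72.1°) = 0.307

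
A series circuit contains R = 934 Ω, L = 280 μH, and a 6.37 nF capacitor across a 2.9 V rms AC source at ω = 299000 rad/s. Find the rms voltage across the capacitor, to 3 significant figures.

X_L = ωL = 83.7 Ω
X_C = 1/(ωC) = 525 Ω
Net reactance X = X_L − X_C = -441 Ω
Z = 934 − j441 Ω
|Z| = √(934² + 441²) = 1030 Ω
I = V/|Z| = 2.81 mA
V_C = I·|Z_C| = 0.00281 × 525 = 1.47 V

1.47 V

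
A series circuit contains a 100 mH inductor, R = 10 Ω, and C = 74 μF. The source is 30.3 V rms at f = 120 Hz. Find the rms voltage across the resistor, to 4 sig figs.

5.194 V

ω = 2πf = 754.0 rad/s
X_L = ωL = 75.40 Ω
X_C = 1/(ωC) = 17.92 Ω
Net reactance X = X_L − X_C = 57.48 Ω
Z = 10.00 + j57.48 Ω
|Z| = √(10.00² + 57.48²) = 58.34 Ω
I = V/|Z| = 519.4 mA
V_R = I·|Z_R| = 0.5194 × 10.00 = 5.194 V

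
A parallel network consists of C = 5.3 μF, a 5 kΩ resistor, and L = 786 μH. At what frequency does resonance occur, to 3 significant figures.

ω₀ = 1/√(LC) = 1/√(0.000786 × 5.3e-06) = 15490 rad/s
f₀ = ω₀/(2π) = 2.47 kHz

2.47 kHz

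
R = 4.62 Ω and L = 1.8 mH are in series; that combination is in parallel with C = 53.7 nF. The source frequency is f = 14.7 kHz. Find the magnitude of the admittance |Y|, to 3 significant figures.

ω = 2πf = 92360 rad/s
X_L = ωL = 166 Ω
X_C = 1/(ωC) = 202 Ω
Branch 1 (R+jX_L): Z₁ = 4.62 + j166 Ω, |Z₁| = 166 Ω
Branch 2 (−jX_C): Z₂ = −j202 Ω
Parallel: Z = Z₁Z₂/(Z₁+Z₂), |Z| = 940 Ω, ∠Z = 81.0°
|Y| = 1/|Z| = 1.06 mS

1.06 mS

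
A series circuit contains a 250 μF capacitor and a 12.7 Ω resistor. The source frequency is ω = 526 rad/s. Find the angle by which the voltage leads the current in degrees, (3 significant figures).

-30.9°

X_C = 1/(ωC) = 7.60 Ω
Z = 12.7 − j7.60 Ω
|Z| = √(12.7² + 7.60²) = 14.8 Ω
∠Z = arctan(-7.60/12.7) = -30.9°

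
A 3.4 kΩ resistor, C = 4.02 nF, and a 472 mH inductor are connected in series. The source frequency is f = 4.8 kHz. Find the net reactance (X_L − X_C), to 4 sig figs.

ω = 2πf = 30160 rad/s
X_L = ωL = 14240 Ω
X_C = 1/(ωC) = 8248 Ω
X = 14240 − 8248 = 5987 Ω

5987 Ω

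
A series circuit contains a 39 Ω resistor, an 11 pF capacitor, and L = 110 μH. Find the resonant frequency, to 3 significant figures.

ω₀ = 1/√(LC) = 1/√(0.00011 × 1.1e-11) = 2.875e+07 rad/s
f₀ = ω₀/(2π) = 4.58 MHz

4.58 MHz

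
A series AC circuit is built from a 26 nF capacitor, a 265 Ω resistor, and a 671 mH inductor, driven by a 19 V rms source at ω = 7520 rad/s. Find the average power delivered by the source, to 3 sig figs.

1.28 W

X_L = ωL = 5050 Ω
X_C = 1/(ωC) = 5110 Ω
Net reactance X = X_L − X_C = -68.6 Ω
Z = 265 − j68.6 Ω
|Z| = √(265² + 68.6²) = 274 Ω
∠Z = arctan(-68.6/265) = -14.5°
I = V/|Z| = 69.4 mA
P = VI cos φ = 19 × 0.0694 × cos(-14.5°) = 1.28 W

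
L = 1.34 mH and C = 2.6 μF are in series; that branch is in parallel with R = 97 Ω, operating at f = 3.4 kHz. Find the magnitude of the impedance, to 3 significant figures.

10.6 Ω

ω = 2πf = 21360 rad/s
X_L = ωL = 28.6 Ω
X_C = 1/(ωC) = 18.0 Ω
Branch 1: Z₁ = R = 97.0 Ω
Branch 2 (series LC): Z₂ = j(X_L − X_C) = j10.6 Ω
Parallel: Z = Z₁Z₂/(Z₁+Z₂), |Z| = 10.6 Ω, ∠Z = 83.8°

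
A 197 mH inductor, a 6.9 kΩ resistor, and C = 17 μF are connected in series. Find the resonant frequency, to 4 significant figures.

86.97 Hz

ω₀ = 1/√(LC) = 1/√(0.197 × 1.7e-05) = 546.4 rad/s
f₀ = ω₀/(2π) = 86.97 Hz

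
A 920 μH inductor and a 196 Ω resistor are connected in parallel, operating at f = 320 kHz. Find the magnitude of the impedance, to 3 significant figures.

ω = 2πf = 2.011e+06 rad/s
X_L = ωL = 1850 Ω
Parallel: admittances add. Y = 1/R + 1/(jωL)
Y = (0.00510 − j0.000541) S
|Y| = 0.00513 S → |Z| = 1/|Y| = 195 Ω, ∠Z = −∠Y = 6.05°

195 Ω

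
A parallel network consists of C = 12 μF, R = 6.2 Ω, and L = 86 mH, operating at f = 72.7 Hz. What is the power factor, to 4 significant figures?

ω = 2πf = 456.8 rad/s
X_L = ωL = 39.28 Ω
X_C = 1/(ωC) = 182.4 Ω
Parallel: admittances add. Y = 1/R + 1/(jωL) + jωC
Y = (0.1613 − j0.01997) S
|Y| = 0.1625 S → |Z| = 1/|Y| = 6.153 Ω, ∠Z = −∠Y = 7.060°
cos φ = cos(7.060°) = 0.9924

0.9924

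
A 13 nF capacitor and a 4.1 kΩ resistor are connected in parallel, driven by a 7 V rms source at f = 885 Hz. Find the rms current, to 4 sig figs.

1.781 mA

ω = 2πf = 5561 rad/s
X_C = 1/(ωC) = 13830 Ω
Parallel: admittances add. Y = 1/R + jωC
Y = (0.0002439 + j7.229e-05) S
|Y| = 0.0002544 S → |Z| = 1/|Y| = 3931 Ω, ∠Z = −∠Y = -16.51°
I = V/|Z| = 7/3931 = 1.781 mA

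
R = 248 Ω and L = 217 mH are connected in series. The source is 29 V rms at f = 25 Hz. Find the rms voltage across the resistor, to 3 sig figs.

ω = 2πf = 157.1 rad/s
X_L = ωL = 34.1 Ω
Z = 248 + j34.1 Ω
|Z| = √(248² + 34.1²) = 250 Ω
I = V/|Z| = 116 mA
V_R = I·|Z_R| = 0.116 × 248 = 28.7 V

28.7 V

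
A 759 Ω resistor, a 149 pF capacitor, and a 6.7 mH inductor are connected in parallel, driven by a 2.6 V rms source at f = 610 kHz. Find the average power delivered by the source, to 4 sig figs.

ω = 2πf = 3.833e+06 rad/s
X_L = ωL = 25680 Ω
X_C = 1/(ωC) = 1751 Ω
Parallel: admittances add. Y = 1/R + 1/(jωL) + jωC
Y = (0.001318 + j0.0005321) S
|Y| = 0.001421 S → |Z| = 1/|Y| = 703.8 Ω, ∠Z = −∠Y = -21.99°
I = V/|Z| = 3.694 mA
P = VI cos φ = 2.6 × 0.003694 × cos(-21.99°) = 8.906 mW

8.906 mW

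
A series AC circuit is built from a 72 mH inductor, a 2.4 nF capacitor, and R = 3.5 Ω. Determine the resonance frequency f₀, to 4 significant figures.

12.11 kHz

ω₀ = 1/√(LC) = 1/√(0.072 × 2.4e-09) = 76070 rad/s
f₀ = ω₀/(2π) = 12.11 kHz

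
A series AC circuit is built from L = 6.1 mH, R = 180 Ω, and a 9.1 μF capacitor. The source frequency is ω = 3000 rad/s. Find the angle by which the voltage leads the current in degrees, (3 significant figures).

-5.81°

X_L = ωL = 18.3 Ω
X_C = 1/(ωC) = 36.6 Ω
Net reactance X = X_L − X_C = -18.3 Ω
Z = 180 − j18.3 Ω
|Z| = √(180² + 18.3²) = 181 Ω
∠Z = arctan(-18.3/180) = -5.81°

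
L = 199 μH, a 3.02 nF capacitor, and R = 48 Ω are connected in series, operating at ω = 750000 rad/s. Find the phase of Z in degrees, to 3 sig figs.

-80.7°

X_L = ωL = 149 Ω
X_C = 1/(ωC) = 442 Ω
Net reactance X = X_L − X_C = -292 Ω
Z = 48.0 − j292 Ω
|Z| = √(48.0² + 292²) = 296 Ω
∠Z = arctan(-292/48.0) = -80.7°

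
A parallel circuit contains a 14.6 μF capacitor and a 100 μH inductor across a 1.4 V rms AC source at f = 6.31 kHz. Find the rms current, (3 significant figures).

457 mA

ω = 2πf = 39650 rad/s
X_L = ωL = 3.96 Ω
X_C = 1/(ωC) = 1.73 Ω
Parallel: admittances add. Y = 1/(jωL) + jωC
Y = (0 + j0.327) S
|Y| = 0.327 S → |Z| = 1/|Y| = 3.06 Ω, ∠Z = −∠Y = -90.0°
I = V/|Z| = 1.4/3.06 = 457 mA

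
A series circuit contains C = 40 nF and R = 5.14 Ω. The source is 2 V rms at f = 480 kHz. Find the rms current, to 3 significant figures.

ω = 2πf = 3.016e+06 rad/s
X_C = 1/(ωC) = 8.29 Ω
Z = 5.14 − j8.29 Ω
|Z| = √(5.14² + 8.29²) = 9.75 Ω
I = V/|Z| = 2/9.75 = 205 mA

205 mA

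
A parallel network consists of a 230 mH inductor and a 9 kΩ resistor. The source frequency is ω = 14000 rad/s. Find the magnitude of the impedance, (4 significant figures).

3032 Ω

X_L = ωL = 3220 Ω
Parallel: admittances add. Y = 1/R + 1/(jωL)
Y = (0.0001111 − j0.0003106) S
|Y| = 0.0003298 S → |Z| = 1/|Y| = 3032 Ω, ∠Z = −∠Y = 70.31°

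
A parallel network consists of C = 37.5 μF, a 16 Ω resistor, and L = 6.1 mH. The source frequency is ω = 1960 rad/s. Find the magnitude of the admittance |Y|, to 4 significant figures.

X_L = ωL = 11.96 Ω
X_C = 1/(ωC) = 13.61 Ω
Parallel: admittances add. Y = 1/R + 1/(jωL) + jωC
Y = (0.06250 − j0.01014) S
|Y| = 0.06332 S → |Z| = 1/|Y| = 15.79 Ω, ∠Z = −∠Y = 9.215°

63.32 mS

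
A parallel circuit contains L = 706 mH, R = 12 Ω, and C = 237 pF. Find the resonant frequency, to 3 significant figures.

12.3 kHz

ω₀ = 1/√(LC) = 1/√(0.706 × 2.37e-10) = 77310 rad/s
f₀ = ω₀/(2π) = 12.3 kHz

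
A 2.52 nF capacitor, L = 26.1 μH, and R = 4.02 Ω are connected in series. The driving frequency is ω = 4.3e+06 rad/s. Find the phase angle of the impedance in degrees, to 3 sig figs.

78.6°

X_L = ωL = 112 Ω
X_C = 1/(ωC) = 92.3 Ω
Net reactance X = X_L − X_C = 19.9 Ω
Z = 4.02 + j19.9 Ω
|Z| = √(4.02² + 19.9²) = 20.3 Ω
∠Z = arctan(19.9/4.02) = 78.6°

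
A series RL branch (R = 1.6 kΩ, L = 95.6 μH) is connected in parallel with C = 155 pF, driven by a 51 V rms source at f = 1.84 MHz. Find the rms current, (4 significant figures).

79.47 mA

ω = 2πf = 1.156e+07 rad/s
X_L = ωL = 1105 Ω
X_C = 1/(ωC) = 558.0 Ω
Branch 1 (R+jX_L): Z₁ = 1600 + j1105 Ω, |Z₁| = 1945 Ω
Branch 2 (−jX_C): Z₂ = −j558.0 Ω
Parallel: Z = Z₁Z₂/(Z₁+Z₂), |Z| = 641.8 Ω, ∠Z = -74.24°
I = V/|Z| = 51/641.8 = 79.47 mA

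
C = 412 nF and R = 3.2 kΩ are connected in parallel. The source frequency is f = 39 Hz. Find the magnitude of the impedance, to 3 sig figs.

ω = 2πf = 245.0 rad/s
X_C = 1/(ωC) = 9910 Ω
Parallel: admittances add. Y = 1/R + jωC
Y = (0.000313 + j0.000101) S
|Y| = 0.000328 S → |Z| = 1/|Y| = 3050 Ω, ∠Z = −∠Y = -17.9°

3050 Ω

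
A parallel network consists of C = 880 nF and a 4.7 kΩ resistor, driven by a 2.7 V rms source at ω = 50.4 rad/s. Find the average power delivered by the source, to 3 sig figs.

X_C = 1/(ωC) = 22500 Ω
Parallel: admittances add. Y = 1/R + jωC
Y = (0.000213 + j4.44e-05) S
|Y| = 0.000217 S → |Z| = 1/|Y| = 4600 Ω, ∠Z = −∠Y = -11.8°
I = V/|Z| = 587 μA
P = VI cos φ = 2.7 × 0.000587 × cos(-11.8°) = 1.55 mW

1.55 mW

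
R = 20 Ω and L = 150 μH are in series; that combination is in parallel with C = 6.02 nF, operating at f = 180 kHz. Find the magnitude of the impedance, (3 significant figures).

828 Ω

ω = 2πf = 1.131e+06 rad/s
X_L = ωL = 170 Ω
X_C = 1/(ωC) = 147 Ω
Branch 1 (R+jX_L): Z₁ = 20.0 + j170 Ω, |Z₁| = 171 Ω
Branch 2 (−jX_C): Z₂ = −j147 Ω
Parallel: Z = Z₁Z₂/(Z₁+Z₂), |Z| = 828 Ω, ∠Z = -55.4°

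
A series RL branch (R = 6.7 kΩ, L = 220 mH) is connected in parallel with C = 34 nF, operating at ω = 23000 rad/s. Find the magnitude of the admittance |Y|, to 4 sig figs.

716.6 μS

X_L = ωL = 5060 Ω
X_C = 1/(ωC) = 1279 Ω
Branch 1 (R+jX_L): Z₁ = 6700 + j5060 Ω, |Z₁| = 8396 Ω
Branch 2 (−jX_C): Z₂ = −j1279 Ω
Parallel: Z = Z₁Z₂/(Z₁+Z₂), |Z| = 1396 Ω, ∠Z = -82.38°
|Y| = 1/|Z| = 716.6 μS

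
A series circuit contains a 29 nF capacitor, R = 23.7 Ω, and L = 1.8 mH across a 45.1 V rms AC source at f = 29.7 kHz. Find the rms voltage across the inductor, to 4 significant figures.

ω = 2πf = 186600 rad/s
X_L = ωL = 335.9 Ω
X_C = 1/(ωC) = 184.8 Ω
Net reactance X = X_L − X_C = 151.1 Ω
Z = 23.70 + j151.1 Ω
|Z| = √(23.70² + 151.1²) = 153.0 Ω
I = V/|Z| = 294.8 mA
V_L = I·|Z_L| = 0.2948 × 335.9 = 99.04 V

99.04 V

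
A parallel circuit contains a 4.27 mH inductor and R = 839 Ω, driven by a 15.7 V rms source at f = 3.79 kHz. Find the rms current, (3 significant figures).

ω = 2πf = 23810 rad/s
X_L = ωL = 102 Ω
Parallel: admittances add. Y = 1/R + 1/(jωL)
Y = (0.00119 − j0.00983) S
|Y| = 0.00991 S → |Z| = 1/|Y| = 101 Ω, ∠Z = −∠Y = 83.1°
I = V/|Z| = 15.7/101 = 156 mA

156 mA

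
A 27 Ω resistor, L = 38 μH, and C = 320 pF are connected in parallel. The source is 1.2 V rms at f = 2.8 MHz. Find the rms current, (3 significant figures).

44.7 mA

ω = 2πf = 1.759e+07 rad/s
X_L = ωL = 669 Ω
X_C = 1/(ωC) = 178 Ω
Parallel: admittances add. Y = 1/R + 1/(jωL) + jωC
Y = (0.0370 + j0.00413) S
|Y| = 0.0373 S → |Z| = 1/|Y| = 26.8 Ω, ∠Z = −∠Y = -6.37°
I = V/|Z| = 1.2/26.8 = 44.7 mA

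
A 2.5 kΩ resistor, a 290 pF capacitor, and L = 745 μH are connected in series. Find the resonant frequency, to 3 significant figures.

ω₀ = 1/√(LC) = 1/√(0.000745 × 2.9e-10) = 2.151e+06 rad/s
f₀ = ω₀/(2π) = 342 kHz

342 kHz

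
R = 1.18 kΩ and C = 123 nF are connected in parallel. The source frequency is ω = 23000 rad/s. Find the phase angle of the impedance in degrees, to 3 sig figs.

-73.3°

X_C = 1/(ωC) = 353 Ω
Parallel: admittances add. Y = 1/R + jωC
Y = (0.000847 + j0.00283) S
|Y| = 0.00295 S → |Z| = 1/|Y| = 339 Ω, ∠Z = −∠Y = -73.3°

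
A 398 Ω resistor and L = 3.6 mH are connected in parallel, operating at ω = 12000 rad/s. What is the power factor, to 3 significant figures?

X_L = ωL = 43.2 Ω
Parallel: admittances add. Y = 1/R + 1/(jωL)
Y = (0.00251 − j0.0231) S
|Y| = 0.0233 S → |Z| = 1/|Y| = 42.9 Ω, ∠Z = −∠Y = 83.8°
cos φ = cos(83.8°) = 0.108

0.108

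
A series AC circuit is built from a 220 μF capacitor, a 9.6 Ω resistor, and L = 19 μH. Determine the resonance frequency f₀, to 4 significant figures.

ω₀ = 1/√(LC) = 1/√(1.9e-05 × 0.00022) = 15470 rad/s
f₀ = ω₀/(2π) = 2.462 kHz

2.462 kHz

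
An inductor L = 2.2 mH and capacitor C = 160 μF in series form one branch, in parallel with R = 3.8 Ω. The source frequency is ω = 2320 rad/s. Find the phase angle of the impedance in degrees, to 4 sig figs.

57.62°

X_L = ωL = 5.104 Ω
X_C = 1/(ωC) = 2.694 Ω
Branch 1: Z₁ = R = 3.800 Ω
Branch 2 (series LC): Z₂ = j(X_L − X_C) = j2.410 Ω
Parallel: Z = Z₁Z₂/(Z₁+Z₂), |Z| = 2.035 Ω, ∠Z = 57.62°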